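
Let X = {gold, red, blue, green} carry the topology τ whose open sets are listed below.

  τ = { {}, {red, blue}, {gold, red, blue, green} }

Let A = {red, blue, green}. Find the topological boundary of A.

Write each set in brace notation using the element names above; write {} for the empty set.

interior: largest open inside A is {red, blue} (from {}, {red, blue})
cl via duality: int({gold}) = {}, so X∖{} = {gold, red, blue, green}
cl∖int = {gold, green}

{gold, green}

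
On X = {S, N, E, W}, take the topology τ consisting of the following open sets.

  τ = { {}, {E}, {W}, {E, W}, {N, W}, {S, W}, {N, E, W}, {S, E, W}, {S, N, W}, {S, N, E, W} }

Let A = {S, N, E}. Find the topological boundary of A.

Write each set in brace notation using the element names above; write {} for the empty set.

U open, U⊆A: {}, {E}. int(A) = ⋃ = {E}
X∖A={W}, int(X∖A)={W}, hence cl(A)={S, N, E}
∂A: remove int from cl → {S, N}

{S, N}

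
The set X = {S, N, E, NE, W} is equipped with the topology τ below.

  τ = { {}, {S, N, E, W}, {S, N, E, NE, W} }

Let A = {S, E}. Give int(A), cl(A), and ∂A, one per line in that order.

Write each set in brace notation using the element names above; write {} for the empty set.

open subsets of A: {}; so int(A) = {}
closure: X∖int(X∖A) = X∖{} = {S, N, E, NE, W}
∂A = {S, N, E, NE, W} minus {} = {S, N, E, NE, W}

int(A) = {}
cl(A)  = {S, N, E, NE, W}
∂A     = {S, N, E, NE, W}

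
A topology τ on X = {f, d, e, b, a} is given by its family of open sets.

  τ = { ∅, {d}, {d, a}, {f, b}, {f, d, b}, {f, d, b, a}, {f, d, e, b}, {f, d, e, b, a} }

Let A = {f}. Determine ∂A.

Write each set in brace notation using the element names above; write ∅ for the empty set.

U open, U⊆A: ∅. int(A) = ⋃ = ∅
X∖A={d, e, b, a}, int(X∖A)={d, a}, hence cl(A)={f, e, b}
∂A: remove int from cl → {f, e, b}

{f, e, b}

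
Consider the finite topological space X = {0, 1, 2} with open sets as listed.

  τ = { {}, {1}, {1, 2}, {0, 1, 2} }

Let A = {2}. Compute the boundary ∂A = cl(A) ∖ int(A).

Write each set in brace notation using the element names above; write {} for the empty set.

open subsets of A: {}; so int(A) = {}
closure: X∖int(X∖A) = X∖{1} = {0, 2}
∂A = {0, 2} minus {} = {0, 2}

{0, 2}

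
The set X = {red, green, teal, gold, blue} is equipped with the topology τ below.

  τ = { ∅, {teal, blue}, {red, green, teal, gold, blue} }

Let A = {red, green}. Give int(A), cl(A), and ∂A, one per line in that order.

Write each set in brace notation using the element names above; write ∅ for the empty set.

open subsets of A: ∅; so int(A) = ∅
closure: X∖int(X∖A) = X∖{teal, blue} = {red, green, gold}
∂A = {red, green, gold} minus ∅ = {red, green, gold}

int(A) = ∅
cl(A)  = {red, green, gold}
∂A     = {red, green, gold}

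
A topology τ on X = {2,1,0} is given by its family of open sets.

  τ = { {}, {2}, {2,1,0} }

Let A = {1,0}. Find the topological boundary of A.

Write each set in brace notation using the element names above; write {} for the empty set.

opens ⊆ A: {}; union → int = {}
complement {2}; its interior {2}; cl(A) = X∖{2} = {1,0}
boundary = {1,0} ∖ {} = {1,0}

{1,0}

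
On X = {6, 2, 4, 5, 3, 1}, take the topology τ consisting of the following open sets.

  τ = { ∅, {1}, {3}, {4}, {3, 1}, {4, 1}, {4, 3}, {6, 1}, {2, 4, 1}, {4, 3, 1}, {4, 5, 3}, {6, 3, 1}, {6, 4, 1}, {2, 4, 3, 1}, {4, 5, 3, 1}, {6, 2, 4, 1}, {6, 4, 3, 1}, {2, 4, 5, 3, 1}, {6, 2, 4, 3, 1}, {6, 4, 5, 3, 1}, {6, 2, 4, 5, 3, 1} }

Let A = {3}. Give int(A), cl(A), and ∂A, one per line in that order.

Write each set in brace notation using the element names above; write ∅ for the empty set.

U open, U⊆A: ∅, {3}. int(A) = ⋃ = {3}
X∖A={6, 2, 4, 5, 1}, int(X∖A)={6, 2, 4, 1}, hence cl(A)={5, 3}
∂A: remove int from cl → {5}

int(A) = {3}
cl(A)  = {5, 3}
∂A     = {5}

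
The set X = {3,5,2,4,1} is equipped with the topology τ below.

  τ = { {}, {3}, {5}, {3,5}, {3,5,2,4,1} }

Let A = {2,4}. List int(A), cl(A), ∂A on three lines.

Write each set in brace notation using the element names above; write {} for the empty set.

U open, U⊆A: {}. int(A) = ⋃ = {}
X∖A={3,5,1}, int(X∖A)={3,5}, hence cl(A)={2,4,1}
∂A: remove int from cl → {2,4,1}

int(A) = {}
cl(A)  = {2,4,1}
∂A     = {2,4,1}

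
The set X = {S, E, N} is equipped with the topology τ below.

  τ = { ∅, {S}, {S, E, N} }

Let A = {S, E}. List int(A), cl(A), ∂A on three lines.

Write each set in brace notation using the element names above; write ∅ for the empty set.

U open, U⊆A: ∅, {S}. int(A) = ⋃ = {S}
X∖A={N}, int(X∖A)=∅, hence cl(A)={S, E, N}
∂A: remove int from cl → {E, N}

int(A) = {S}
cl(A)  = {S, E, N}
∂A     = {E, N}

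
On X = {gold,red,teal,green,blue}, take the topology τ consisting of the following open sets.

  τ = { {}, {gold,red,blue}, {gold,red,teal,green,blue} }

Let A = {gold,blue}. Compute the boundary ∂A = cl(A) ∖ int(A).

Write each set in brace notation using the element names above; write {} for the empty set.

open subsets of A: {}; so int(A) = {}
closure: X∖int(X∖A) = X∖{} = {gold,red,teal,green,blue}
∂A = {gold,red,teal,green,blue} minus {} = {gold,red,teal,green,blue}

{gold,red,teal,green,blue}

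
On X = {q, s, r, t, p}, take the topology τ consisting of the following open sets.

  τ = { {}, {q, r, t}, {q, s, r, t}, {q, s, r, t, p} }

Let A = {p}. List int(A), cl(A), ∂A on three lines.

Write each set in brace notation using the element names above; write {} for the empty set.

int(A) = {}
cl(A)  = {p}
∂A     = {p}

U open, U⊆A: {}. int(A) = ⋃ = {}
X∖A={q, s, r, t}, int(X∖A)={q, s, r, t}, hence cl(A)={p}
∂A: remove int from cl → {p}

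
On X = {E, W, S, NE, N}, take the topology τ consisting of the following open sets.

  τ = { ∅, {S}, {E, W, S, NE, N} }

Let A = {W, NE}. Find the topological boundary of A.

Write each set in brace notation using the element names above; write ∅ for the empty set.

{E, W, NE, N}

opens ⊆ A: ∅; union → int = ∅
complement {E, S, N}; its interior {S}; cl(A) = X∖{S} = {E, W, NE, N}
boundary = {E, W, NE, N} ∖ ∅ = {E, W, NE, N}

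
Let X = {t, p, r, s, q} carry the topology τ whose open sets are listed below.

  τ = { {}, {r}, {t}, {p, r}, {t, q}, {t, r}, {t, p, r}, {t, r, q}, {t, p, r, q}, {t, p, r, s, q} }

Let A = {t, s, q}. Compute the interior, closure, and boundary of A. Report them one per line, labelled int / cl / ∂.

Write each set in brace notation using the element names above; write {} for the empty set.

int(A) = {t, q}
cl(A)  = {t, s, q}
∂A     = {s}

interior: largest open inside A is {t, q} (from {}, {t}, {t, q})
cl via duality: int({p, r}) = {p, r}, so X∖{p, r} = {t, s, q}
cl∖int = {s}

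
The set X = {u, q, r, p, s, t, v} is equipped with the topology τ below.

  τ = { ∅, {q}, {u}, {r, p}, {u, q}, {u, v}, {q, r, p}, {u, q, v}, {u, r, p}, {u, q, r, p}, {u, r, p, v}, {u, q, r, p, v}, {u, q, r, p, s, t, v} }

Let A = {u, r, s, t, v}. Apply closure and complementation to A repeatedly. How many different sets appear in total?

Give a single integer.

closure: X∖int(X∖A) = X∖{q} = {u, r, p, s, t, v}
Let k=closure and c=complement:
  1. A     = {u, r, s, t, v}
  2. kA    = {u, r, p, s, t, v}
  3. cA    = {q, p}
  4. ckA   = {q}
  5. kcA   = {q, r, p, s, t}
  6. kckA  = {q, s, t}
  7. ckcA  = {u, v}
  8. ckckA = {u, r, p, v}
  9. kckcA = {u, s, t, v}
  10. ckckcA = {q, r, p}
— saturated at 10

10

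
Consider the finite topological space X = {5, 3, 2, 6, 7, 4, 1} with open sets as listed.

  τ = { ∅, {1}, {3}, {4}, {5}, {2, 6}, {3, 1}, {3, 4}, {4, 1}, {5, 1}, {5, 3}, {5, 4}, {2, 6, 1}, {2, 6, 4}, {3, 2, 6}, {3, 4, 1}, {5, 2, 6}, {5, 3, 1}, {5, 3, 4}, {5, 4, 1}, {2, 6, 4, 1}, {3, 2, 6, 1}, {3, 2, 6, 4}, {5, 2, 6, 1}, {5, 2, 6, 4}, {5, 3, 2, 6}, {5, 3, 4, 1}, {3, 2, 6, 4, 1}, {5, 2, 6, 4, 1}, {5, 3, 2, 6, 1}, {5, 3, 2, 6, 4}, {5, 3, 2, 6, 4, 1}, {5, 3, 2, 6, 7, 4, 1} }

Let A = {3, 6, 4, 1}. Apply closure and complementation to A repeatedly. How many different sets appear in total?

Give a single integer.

10

cl via duality: int({5, 2, 7}) = {5}, so X∖{5} = {3, 2, 6, 7, 4, 1}
Write k for closure, c for complement:
  1. A     = {3, 6, 4, 1}
  2. kA    = {3, 2, 6, 7, 4, 1}
  3. cA    = {5, 2, 7}
  4. ckA   = {5}
  5. kcA   = {5, 2, 6, 7}
  6. kckA  = {5, 7}
  7. ckcA  = {3, 4, 1}
  8. ckckA = {3, 2, 6, 4, 1}
  9. kckcA = {3, 7, 4, 1}
  10. ckckcA = {5, 2, 6}
applying k or c yields no new set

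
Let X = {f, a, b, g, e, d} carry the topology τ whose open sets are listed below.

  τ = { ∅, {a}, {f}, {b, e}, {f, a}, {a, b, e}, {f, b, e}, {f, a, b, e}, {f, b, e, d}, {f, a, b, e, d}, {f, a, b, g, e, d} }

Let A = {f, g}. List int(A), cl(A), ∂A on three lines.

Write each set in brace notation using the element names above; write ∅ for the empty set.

int(A) = {f}
cl(A)  = {f, g, d}
∂A     = {g, d}

open subsets of A: ∅, {f}; so int(A) = {f}
closure: X∖int(X∖A) = X∖{a, b, e} = {f, g, d}
∂A = {f, g, d} minus {f} = {g, d}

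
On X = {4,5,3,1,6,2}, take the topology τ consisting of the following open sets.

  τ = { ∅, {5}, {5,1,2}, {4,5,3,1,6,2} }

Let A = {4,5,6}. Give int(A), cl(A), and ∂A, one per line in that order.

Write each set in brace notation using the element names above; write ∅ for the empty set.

int(A) = {5}
cl(A)  = {4,5,3,1,6,2}
∂A     = {4,3,1,6,2}

open subsets of A: ∅, {5}; so int(A) = {5}
closure: X∖int(X∖A) = X∖∅ = {4,5,3,1,6,2}
∂A = {4,5,3,1,6,2} minus {5} = {4,3,1,6,2}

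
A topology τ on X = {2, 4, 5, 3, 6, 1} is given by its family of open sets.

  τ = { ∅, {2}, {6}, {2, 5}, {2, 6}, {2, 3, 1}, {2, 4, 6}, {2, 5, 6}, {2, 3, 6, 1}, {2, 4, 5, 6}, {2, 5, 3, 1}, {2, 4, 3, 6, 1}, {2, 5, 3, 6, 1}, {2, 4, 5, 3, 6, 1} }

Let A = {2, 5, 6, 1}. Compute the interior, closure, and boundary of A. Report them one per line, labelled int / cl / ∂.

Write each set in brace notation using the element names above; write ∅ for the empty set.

open subsets of A: ∅, {2}, {6}, {2, 5}, {2, 6}, {2, 5, 6}; so int(A) = {2, 5, 6}
closure: X∖int(X∖A) = X∖∅ = {2, 4, 5, 3, 6, 1}
∂A = {2, 4, 5, 3, 6, 1} minus {2, 5, 6} = {4, 3, 1}

int(A) = {2, 5, 6}
cl(A)  = {2, 4, 5, 3, 6, 1}
∂A     = {4, 3, 1}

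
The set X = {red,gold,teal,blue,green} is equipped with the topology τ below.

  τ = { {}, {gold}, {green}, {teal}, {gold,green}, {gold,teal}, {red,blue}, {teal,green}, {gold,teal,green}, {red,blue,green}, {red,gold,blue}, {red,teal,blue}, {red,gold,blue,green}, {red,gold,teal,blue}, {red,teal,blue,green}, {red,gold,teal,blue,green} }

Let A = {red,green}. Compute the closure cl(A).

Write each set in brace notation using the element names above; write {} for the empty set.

cl via duality: int({gold,teal,blue}) = {gold,teal}, so X∖{gold,teal} = {red,blue,green}

{red,blue,green}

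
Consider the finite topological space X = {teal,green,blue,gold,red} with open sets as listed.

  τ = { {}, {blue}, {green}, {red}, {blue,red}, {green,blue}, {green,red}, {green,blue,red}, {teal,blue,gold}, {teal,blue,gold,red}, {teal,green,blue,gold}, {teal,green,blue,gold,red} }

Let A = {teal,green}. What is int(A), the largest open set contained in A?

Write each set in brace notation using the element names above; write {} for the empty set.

opens ⊆ A: {}, {green}; union → int = {green}

{green}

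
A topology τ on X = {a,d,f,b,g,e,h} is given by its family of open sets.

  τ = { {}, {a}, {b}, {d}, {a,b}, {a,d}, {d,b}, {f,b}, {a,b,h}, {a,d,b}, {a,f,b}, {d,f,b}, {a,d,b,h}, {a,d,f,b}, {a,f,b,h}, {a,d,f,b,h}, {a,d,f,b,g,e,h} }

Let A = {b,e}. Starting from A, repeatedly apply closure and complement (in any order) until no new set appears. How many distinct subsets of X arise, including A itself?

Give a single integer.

X∖A={a,d,f,g,h}, int(X∖A)={a,d}, hence cl(A)={f,b,g,e,h}
Orbit (k=closure, c=complement):
  1. A     = {b,e}
  2. kA    = {f,b,g,e,h}
  3. cA    = {a,d,f,g,h}
  4. ckA   = {a,d}
  5. kcA   = {a,d,f,g,e,h}
  6. kckA  = {a,d,g,e,h}
  7. ckcA  = {b}
  8. ckckA = {f,b}
(closed under both — stop)

8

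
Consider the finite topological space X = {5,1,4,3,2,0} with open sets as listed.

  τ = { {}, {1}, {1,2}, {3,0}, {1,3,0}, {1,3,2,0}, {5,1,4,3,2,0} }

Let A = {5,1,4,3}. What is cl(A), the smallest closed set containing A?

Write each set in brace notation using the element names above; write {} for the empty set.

{5,1,4,3,2,0}

cl via duality: int({2,0}) = {}, so X∖{} = {5,1,4,3,2,0}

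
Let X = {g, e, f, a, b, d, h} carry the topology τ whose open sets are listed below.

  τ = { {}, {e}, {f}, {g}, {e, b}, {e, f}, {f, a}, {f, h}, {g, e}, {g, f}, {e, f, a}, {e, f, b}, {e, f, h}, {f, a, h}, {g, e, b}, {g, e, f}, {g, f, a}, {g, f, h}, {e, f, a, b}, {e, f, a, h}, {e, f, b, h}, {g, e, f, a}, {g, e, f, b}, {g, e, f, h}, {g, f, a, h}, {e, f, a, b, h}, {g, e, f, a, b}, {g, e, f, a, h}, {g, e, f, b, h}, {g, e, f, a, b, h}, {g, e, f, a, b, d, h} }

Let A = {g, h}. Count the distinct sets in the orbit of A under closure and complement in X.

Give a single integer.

complement {e, f, a, b, d}; its interior {e, f, a, b}; cl(A) = X∖{e, f, a, b} = {g, d, h}
With k = closure, c = complement:
  1. A     = {g, h}
  2. kA    = {g, d, h}
  3. cA    = {e, f, a, b, d}
  4. ckA   = {e, f, a, b}
  5. kcA   = {e, f, a, b, d, h}
  6. ckcA  = {g}
  7. kckcA = {g, d}
  8. ckckcA = {e, f, a, b, h}
k, c of each give nothing new

8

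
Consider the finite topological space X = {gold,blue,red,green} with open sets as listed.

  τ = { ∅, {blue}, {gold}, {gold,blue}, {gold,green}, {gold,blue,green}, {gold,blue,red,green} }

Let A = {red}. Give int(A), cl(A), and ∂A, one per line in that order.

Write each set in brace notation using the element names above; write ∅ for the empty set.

opens ⊆ A: ∅; union → int = ∅
complement {gold,blue,green}; its interior {gold,blue,green}; cl(A) = X∖{gold,blue,green} = {red}
boundary = {red} ∖ ∅ = {red}

int(A) = ∅
cl(A)  = {red}
∂A     = {red}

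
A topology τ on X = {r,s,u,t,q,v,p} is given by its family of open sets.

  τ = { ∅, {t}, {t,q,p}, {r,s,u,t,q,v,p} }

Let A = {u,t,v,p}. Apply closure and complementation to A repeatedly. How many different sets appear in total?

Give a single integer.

6

closure: X∖int(X∖A) = X∖∅ = {r,s,u,t,q,v,p}
Let k=closure and c=complement:
  1. A     = {u,t,v,p}
  2. kA    = {r,s,u,t,q,v,p}
  3. cA    = {r,s,q}
  4. ckA   = ∅
  5. kcA   = {r,s,u,q,v,p}
  6. ckcA  = {t}
— saturated at 6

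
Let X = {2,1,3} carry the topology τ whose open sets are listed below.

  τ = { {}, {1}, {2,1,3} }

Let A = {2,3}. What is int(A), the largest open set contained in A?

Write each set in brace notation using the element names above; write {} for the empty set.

open subsets of A: {}; so int(A) = {}

{}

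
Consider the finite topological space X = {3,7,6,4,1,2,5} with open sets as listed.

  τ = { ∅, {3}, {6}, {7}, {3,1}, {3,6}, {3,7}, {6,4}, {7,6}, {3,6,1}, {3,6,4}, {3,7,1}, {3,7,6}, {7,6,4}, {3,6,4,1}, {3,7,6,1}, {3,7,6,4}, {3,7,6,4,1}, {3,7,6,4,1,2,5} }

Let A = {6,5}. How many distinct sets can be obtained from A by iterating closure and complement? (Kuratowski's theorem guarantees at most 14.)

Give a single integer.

8

closure: X∖int(X∖A) = X∖{3,7,1} = {6,4,2,5}
Let k=closure and c=complement:
  1. A     = {6,5}
  2. kA    = {6,4,2,5}
  3. cA    = {3,7,4,1,2}
  4. ckA   = {3,7,1}
  5. kcA   = {3,7,4,1,2,5}
  6. kckA  = {3,7,1,2,5}
  7. ckcA  = {6}
  8. ckckA = {6,4}
— saturated at 8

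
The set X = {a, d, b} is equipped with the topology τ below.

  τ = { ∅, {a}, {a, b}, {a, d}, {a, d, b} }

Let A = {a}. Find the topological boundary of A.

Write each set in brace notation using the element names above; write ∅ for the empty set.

{d, b}

opens ⊆ A: ∅, {a}; union → int = {a}
complement {d, b}; its interior ∅; cl(A) = X∖∅ = {a, d, b}
boundary = {a, d, b} ∖ {a} = {d, b}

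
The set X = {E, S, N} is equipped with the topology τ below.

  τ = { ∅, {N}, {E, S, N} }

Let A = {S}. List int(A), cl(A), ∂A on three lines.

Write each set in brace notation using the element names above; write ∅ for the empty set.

open subsets of A: ∅; so int(A) = ∅
closure: X∖int(X∖A) = X∖{N} = {E, S}
∂A = {E, S} minus ∅ = {E, S}

int(A) = ∅
cl(A)  = {E, S}
∂A     = {E, S}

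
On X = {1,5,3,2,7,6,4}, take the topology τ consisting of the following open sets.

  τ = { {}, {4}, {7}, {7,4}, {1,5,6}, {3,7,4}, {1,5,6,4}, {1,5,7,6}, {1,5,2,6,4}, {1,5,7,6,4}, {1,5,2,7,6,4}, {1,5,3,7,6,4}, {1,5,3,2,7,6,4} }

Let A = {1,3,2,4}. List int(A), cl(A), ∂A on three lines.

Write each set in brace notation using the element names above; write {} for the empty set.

int(A) = {4}
cl(A)  = {1,5,3,2,6,4}
∂A     = {1,5,3,2,6}

U open, U⊆A: {}, {4}. int(A) = ⋃ = {4}
X∖A={5,7,6}, int(X∖A)={7}, hence cl(A)={1,5,3,2,6,4}
∂A: remove int from cl → {1,5,3,2,6}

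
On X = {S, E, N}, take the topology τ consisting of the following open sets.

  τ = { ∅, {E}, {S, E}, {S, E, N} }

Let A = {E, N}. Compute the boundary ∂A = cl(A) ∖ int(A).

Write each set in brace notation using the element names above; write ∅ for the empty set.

opens ⊆ A: ∅, {E}; union → int = {E}
complement {S}; its interior ∅; cl(A) = X∖∅ = {S, E, N}
boundary = {S, E, N} ∖ {E} = {S, N}

{S, N}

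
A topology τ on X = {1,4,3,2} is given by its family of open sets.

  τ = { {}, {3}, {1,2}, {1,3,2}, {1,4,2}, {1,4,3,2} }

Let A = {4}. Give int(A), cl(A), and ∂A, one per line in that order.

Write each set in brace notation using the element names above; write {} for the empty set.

int(A) = {}
cl(A)  = {4}
∂A     = {4}

open subsets of A: {}; so int(A) = {}
closure: X∖int(X∖A) = X∖{1,3,2} = {4}
∂A = {4} minus {} = {4}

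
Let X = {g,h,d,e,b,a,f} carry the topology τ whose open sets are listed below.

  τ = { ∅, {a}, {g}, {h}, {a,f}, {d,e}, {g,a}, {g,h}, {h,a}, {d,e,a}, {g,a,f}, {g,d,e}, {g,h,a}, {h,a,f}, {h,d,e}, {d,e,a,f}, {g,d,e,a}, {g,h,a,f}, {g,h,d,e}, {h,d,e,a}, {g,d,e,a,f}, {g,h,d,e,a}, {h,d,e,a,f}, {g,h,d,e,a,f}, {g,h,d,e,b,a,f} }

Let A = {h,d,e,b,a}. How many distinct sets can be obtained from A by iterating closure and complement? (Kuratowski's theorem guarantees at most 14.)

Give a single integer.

8

cl via duality: int({g,f}) = {g}, so X∖{g} = {h,d,e,b,a,f}
Write k for closure, c for complement:
  1. A     = {h,d,e,b,a}
  2. kA    = {h,d,e,b,a,f}
  3. cA    = {g,f}
  4. ckA   = {g}
  5. kcA   = {g,b,f}
  6. kckA  = {g,b}
  7. ckcA  = {h,d,e,a}
  8. ckckA = {h,d,e,a,f}
applying k or c yields no new set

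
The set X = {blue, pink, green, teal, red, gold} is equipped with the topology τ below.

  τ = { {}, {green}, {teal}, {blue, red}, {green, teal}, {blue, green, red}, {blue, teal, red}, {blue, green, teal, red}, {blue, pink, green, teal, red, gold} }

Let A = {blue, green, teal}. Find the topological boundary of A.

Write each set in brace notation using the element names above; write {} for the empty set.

{blue, pink, red, gold}

open subsets of A: {}, {green}, {teal}, {green, teal}; so int(A) = {green, teal}
closure: X∖int(X∖A) = X∖{} = {blue, pink, green, teal, red, gold}
∂A = {blue, pink, green, teal, red, gold} minus {green, teal} = {blue, pink, red, gold}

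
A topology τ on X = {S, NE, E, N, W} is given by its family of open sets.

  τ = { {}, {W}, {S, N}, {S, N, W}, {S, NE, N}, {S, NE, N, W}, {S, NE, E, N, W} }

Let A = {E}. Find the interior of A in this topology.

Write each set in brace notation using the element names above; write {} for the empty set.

interior: largest open inside A is {} (from {})

{}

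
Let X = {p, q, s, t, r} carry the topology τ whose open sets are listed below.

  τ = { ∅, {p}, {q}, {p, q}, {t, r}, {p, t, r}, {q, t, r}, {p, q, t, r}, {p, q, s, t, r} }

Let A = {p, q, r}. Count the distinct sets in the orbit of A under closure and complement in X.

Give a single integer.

cl via duality: int({s, t}) = ∅, so X∖∅ = {p, q, s, t, r}
Write k for closure, c for complement:
  1. A     = {p, q, r}
  2. kA    = {p, q, s, t, r}
  3. cA    = {s, t}
  4. ckA   = ∅
  5. kcA   = {s, t, r}
  6. ckcA  = {p, q}
  7. kckcA = {p, q, s}
  8. ckckcA = {t, r}
applying k or c yields no new set

8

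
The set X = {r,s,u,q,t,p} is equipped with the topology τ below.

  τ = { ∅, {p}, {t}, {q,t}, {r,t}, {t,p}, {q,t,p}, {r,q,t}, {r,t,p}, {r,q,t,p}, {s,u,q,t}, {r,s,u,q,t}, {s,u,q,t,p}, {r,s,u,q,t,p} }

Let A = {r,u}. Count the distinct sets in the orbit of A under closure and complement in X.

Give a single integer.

6

closure: X∖int(X∖A) = X∖{q,t,p} = {r,s,u}
Let k=closure and c=complement:
  1. A     = {r,u}
  2. kA    = {r,s,u}
  3. cA    = {s,q,t,p}
  4. ckA   = {q,t,p}
  5. kcA   = {r,s,u,q,t,p}
  6. ckcA  = ∅
— saturated at 6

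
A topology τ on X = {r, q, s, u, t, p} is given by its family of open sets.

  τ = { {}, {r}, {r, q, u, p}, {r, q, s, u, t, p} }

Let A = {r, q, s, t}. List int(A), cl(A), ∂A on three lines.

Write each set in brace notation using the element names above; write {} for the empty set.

opens ⊆ A: {}, {r}; union → int = {r}
complement {u, p}; its interior {}; cl(A) = X∖{} = {r, q, s, u, t, p}
boundary = {r, q, s, u, t, p} ∖ {r} = {q, s, u, t, p}

int(A) = {r}
cl(A)  = {r, q, s, u, t, p}
∂A     = {q, s, u, t, p}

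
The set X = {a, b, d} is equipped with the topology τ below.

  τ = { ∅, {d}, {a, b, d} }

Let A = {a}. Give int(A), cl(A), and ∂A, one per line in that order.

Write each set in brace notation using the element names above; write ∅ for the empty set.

open subsets of A: ∅; so int(A) = ∅
closure: X∖int(X∖A) = X∖{d} = {a, b}
∂A = {a, b} minus ∅ = {a, b}

int(A) = ∅
cl(A)  = {a, b}
∂A     = {a, b}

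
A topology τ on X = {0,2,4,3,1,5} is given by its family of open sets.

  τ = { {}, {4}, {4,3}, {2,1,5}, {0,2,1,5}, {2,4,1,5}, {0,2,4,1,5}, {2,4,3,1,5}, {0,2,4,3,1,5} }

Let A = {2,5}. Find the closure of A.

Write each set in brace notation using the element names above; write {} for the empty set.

X∖A={0,4,3,1}, int(X∖A)={4,3}, hence cl(A)={0,2,1,5}

{0,2,1,5}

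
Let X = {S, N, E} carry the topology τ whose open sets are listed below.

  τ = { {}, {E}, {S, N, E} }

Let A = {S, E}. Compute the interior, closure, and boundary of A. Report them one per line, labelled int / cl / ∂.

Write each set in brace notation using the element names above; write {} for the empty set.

open subsets of A: {}, {E}; so int(A) = {E}
closure: X∖int(X∖A) = X∖{} = {S, N, E}
∂A = {S, N, E} minus {E} = {S, N}

int(A) = {E}
cl(A)  = {S, N, E}
∂A     = {S, N}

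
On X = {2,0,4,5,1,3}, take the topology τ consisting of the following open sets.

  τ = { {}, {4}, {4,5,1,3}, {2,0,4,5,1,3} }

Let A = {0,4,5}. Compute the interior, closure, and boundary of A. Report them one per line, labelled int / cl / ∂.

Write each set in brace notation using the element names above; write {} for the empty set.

int(A) = {4}
cl(A)  = {2,0,4,5,1,3}
∂A     = {2,0,5,1,3}

interior: largest open inside A is {4} (from {}, {4})
cl via duality: int({2,1,3}) = {}, so X∖{} = {2,0,4,5,1,3}
cl∖int = {2,0,5,1,3}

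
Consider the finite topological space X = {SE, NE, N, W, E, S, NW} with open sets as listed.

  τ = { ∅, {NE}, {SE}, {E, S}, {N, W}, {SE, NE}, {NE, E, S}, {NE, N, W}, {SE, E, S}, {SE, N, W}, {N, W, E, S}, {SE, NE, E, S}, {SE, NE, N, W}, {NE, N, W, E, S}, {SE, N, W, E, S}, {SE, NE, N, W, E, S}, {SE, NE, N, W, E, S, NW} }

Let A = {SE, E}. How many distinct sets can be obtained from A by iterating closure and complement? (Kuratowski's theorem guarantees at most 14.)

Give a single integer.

10

complement {NE, N, W, S, NW}; its interior {NE, N, W}; cl(A) = X∖{NE, N, W} = {SE, E, S, NW}
With k = closure, c = complement:
  1. A     = {SE, E}
  2. kA    = {SE, E, S, NW}
  3. cA    = {NE, N, W, S, NW}
  4. ckA   = {NE, N, W}
  5. kcA   = {NE, N, W, E, S, NW}
  6. kckA  = {NE, N, W, NW}
  7. ckcA  = {SE}
  8. ckckA = {SE, E, S}
  9. kckcA = {SE, NW}
  10. ckckcA = {NE, N, W, E, S}
k, c of each give nothing new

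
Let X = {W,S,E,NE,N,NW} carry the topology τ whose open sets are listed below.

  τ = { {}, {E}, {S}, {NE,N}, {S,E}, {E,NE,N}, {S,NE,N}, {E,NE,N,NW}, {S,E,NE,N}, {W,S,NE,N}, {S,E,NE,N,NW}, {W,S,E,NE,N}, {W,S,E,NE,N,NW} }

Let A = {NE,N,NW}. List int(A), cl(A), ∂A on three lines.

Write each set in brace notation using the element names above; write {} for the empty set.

opens ⊆ A: {}, {NE,N}; union → int = {NE,N}
complement {W,S,E}; its interior {S,E}; cl(A) = X∖{S,E} = {W,NE,N,NW}
boundary = {W,NE,N,NW} ∖ {NE,N} = {W,NW}

int(A) = {NE,N}
cl(A)  = {W,NE,N,NW}
∂A     = {W,NW}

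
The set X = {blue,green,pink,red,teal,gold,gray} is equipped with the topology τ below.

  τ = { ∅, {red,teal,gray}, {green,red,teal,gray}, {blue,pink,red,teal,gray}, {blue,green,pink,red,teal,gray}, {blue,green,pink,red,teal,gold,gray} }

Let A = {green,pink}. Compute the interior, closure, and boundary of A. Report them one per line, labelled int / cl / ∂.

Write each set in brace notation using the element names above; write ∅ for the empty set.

int(A) = ∅
cl(A)  = {blue,green,pink,gold}
∂A     = {blue,green,pink,gold}

opens ⊆ A: ∅; union → int = ∅
complement {blue,red,teal,gold,gray}; its interior {red,teal,gray}; cl(A) = X∖{red,teal,gray} = {blue,green,pink,gold}
boundary = {blue,green,pink,gold} ∖ ∅ = {blue,green,pink,gold}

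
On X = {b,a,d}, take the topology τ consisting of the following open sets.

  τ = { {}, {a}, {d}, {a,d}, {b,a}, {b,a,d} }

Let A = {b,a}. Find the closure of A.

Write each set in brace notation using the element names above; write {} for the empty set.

X∖A={d}, int(X∖A)={d}, hence cl(A)={b,a}

{b,a}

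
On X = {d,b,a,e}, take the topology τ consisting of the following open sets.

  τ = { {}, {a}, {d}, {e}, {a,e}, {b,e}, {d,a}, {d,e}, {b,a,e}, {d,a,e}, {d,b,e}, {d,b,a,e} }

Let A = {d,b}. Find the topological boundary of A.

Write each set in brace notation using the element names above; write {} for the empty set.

{b}

opens ⊆ A: {}, {d}; union → int = {d}
complement {a,e}; its interior {a,e}; cl(A) = X∖{a,e} = {d,b}
boundary = {d,b} ∖ {d} = {b}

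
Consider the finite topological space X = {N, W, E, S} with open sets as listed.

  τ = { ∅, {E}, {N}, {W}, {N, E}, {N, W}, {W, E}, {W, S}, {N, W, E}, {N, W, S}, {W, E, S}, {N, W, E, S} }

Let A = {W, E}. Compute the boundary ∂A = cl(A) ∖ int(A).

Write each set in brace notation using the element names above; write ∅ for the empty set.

U open, U⊆A: ∅, {E}, {W}, {W, E}. int(A) = ⋃ = {W, E}
X∖A={N, S}, int(X∖A)={N}, hence cl(A)={W, E, S}
∂A: remove int from cl → {S}

{S}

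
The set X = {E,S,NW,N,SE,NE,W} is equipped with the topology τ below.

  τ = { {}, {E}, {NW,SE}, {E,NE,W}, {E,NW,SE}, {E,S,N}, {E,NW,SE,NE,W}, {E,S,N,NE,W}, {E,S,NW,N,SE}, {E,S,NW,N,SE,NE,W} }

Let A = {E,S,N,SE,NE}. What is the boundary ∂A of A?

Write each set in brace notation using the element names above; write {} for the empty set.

{NW,SE,NE,W}

open subsets of A: {}, {E}, {E,S,N}; so int(A) = {E,S,N}
closure: X∖int(X∖A) = X∖{} = {E,S,NW,N,SE,NE,W}
∂A = {E,S,NW,N,SE,NE,W} minus {E,S,N} = {NW,SE,NE,W}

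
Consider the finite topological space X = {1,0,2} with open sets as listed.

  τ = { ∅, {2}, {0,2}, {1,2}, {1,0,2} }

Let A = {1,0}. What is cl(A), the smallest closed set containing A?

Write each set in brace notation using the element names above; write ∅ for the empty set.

X∖A={2}, int(X∖A)={2}, hence cl(A)={1,0}

{1,0}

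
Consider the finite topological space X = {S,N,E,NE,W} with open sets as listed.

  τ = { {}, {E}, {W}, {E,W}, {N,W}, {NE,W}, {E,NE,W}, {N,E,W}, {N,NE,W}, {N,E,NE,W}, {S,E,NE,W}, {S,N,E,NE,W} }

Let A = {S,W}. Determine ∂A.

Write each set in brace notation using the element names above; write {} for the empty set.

U open, U⊆A: {}, {W}. int(A) = ⋃ = {W}
X∖A={N,E,NE}, int(X∖A)={E}, hence cl(A)={S,N,NE,W}
∂A: remove int from cl → {S,N,NE}

{S,N,NE}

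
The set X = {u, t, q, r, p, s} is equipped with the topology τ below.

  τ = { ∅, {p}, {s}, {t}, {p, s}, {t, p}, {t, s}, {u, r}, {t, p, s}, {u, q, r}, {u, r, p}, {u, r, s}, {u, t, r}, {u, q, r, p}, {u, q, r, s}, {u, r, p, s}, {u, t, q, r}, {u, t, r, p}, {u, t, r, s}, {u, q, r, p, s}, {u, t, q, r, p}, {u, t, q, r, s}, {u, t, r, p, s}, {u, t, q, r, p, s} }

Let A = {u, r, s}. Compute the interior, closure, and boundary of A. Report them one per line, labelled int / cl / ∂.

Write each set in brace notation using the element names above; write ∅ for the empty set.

int(A) = {u, r, s}
cl(A)  = {u, q, r, s}
∂A     = {q}

U open, U⊆A: ∅, {s}, {u, r}, {u, r, s}. int(A) = ⋃ = {u, r, s}
X∖A={t, q, p}, int(X∖A)={t, p}, hence cl(A)={u, q, r, s}
∂A: remove int from cl → {q}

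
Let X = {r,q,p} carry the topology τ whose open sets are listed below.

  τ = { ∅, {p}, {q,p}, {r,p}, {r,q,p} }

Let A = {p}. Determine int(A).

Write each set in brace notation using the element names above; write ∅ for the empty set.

open subsets of A: ∅, {p}; so int(A) = {p}

{p}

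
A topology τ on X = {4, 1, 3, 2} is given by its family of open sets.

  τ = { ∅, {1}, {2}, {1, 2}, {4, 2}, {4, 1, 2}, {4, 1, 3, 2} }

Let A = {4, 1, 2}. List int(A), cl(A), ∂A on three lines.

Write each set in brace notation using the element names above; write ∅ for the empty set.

int(A) = {4, 1, 2}
cl(A)  = {4, 1, 3, 2}
∂A     = {3}

opens ⊆ A: ∅, {2}, {1}, {1, 2}, {4, 2}, {4, 1, 2}; union → int = {4, 1, 2}
complement {3}; its interior ∅; cl(A) = X∖∅ = {4, 1, 3, 2}
boundary = {4, 1, 3, 2} ∖ {4, 1, 2} = {3}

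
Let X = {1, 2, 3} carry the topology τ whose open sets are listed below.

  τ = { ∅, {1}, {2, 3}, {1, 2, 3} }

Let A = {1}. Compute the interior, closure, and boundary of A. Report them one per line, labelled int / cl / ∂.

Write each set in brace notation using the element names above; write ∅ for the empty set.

U open, U⊆A: ∅, {1}. int(A) = ⋃ = {1}
X∖A={2, 3}, int(X∖A)={2, 3}, hence cl(A)={1}
∂A: remove int from cl → ∅

int(A) = {1}
cl(A)  = {1}
∂A     = ∅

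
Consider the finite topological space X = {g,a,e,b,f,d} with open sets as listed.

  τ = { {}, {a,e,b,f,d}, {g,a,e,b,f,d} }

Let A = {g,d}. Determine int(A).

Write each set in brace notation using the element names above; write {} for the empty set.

opens ⊆ A: {}; union → int = {}

{}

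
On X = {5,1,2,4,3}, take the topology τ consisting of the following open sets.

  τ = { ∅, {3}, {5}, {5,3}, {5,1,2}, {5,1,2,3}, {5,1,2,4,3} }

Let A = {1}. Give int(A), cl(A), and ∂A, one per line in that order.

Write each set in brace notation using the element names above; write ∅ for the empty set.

int(A) = ∅
cl(A)  = {1,2,4}
∂A     = {1,2,4}

U open, U⊆A: ∅. int(A) = ⋃ = ∅
X∖A={5,2,4,3}, int(X∖A)={5,3}, hence cl(A)={1,2,4}
∂A: remove int from cl → {1,2,4}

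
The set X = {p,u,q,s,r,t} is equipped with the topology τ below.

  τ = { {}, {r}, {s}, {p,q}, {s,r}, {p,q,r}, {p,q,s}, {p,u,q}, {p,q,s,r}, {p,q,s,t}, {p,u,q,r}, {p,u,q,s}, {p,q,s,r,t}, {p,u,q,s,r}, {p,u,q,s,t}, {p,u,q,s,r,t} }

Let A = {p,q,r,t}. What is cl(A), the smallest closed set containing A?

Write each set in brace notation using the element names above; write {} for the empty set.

cl via duality: int({u,s}) = {s}, so X∖{s} = {p,u,q,r,t}

{p,u,q,r,t}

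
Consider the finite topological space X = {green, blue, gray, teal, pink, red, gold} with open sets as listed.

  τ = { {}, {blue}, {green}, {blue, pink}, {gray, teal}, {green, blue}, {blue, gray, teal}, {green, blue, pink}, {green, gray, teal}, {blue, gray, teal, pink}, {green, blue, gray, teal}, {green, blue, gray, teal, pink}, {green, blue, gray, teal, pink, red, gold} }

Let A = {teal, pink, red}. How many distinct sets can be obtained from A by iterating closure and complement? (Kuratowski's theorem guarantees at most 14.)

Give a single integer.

X∖A={green, blue, gray, gold}, int(X∖A)={green, blue}, hence cl(A)={gray, teal, pink, red, gold}
Orbit (k=closure, c=complement):
  1. A     = {teal, pink, red}
  2. kA    = {gray, teal, pink, red, gold}
  3. cA    = {green, blue, gray, gold}
  4. ckA   = {green, blue}
  5. kcA   = {green, blue, gray, teal, pink, red, gold}
  6. kckA  = {green, blue, pink, red, gold}
  7. ckcA  = {}
  8. ckckA = {gray, teal}
  9. kckckA = {gray, teal, red, gold}
  10. ckckckA = {green, blue, pink}
(closed under both — stop)

10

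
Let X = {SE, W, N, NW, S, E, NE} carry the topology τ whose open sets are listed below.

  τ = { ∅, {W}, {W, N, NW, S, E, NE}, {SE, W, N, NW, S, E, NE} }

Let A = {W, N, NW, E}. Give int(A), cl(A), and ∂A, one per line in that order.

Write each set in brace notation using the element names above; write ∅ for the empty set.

int(A) = {W}
cl(A)  = {SE, W, N, NW, S, E, NE}
∂A     = {SE, N, NW, S, E, NE}

U open, U⊆A: ∅, {W}. int(A) = ⋃ = {W}
X∖A={SE, S, NE}, int(X∖A)=∅, hence cl(A)={SE, W, N, NW, S, E, NE}
∂A: remove int from cl → {SE, N, NW, S, E, NE}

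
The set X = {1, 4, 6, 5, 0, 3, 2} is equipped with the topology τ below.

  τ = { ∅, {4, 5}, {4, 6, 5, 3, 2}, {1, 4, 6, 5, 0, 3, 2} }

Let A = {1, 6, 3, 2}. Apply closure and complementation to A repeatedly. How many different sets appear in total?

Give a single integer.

6

cl via duality: int({4, 5, 0}) = {4, 5}, so X∖{4, 5} = {1, 6, 0, 3, 2}
Write k for closure, c for complement:
  1. A     = {1, 6, 3, 2}
  2. kA    = {1, 6, 0, 3, 2}
  3. cA    = {4, 5, 0}
  4. ckA   = {4, 5}
  5. kcA   = {1, 4, 6, 5, 0, 3, 2}
  6. ckcA  = ∅
applying k or c yields no new set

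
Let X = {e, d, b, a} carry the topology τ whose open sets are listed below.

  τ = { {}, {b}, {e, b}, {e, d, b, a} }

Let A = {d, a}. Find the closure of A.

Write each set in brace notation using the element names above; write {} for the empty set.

{d, a}

closure: X∖int(X∖A) = X∖{e, b} = {d, a}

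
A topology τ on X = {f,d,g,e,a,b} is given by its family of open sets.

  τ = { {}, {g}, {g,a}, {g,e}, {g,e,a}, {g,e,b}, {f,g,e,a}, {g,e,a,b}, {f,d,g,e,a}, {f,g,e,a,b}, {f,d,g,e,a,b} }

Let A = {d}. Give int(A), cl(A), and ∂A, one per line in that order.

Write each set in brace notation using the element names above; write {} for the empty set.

interior: largest open inside A is {} (from {})
cl via duality: int({f,g,e,a,b}) = {f,g,e,a,b}, so X∖{f,g,e,a,b} = {d}
cl∖int = {d}

int(A) = {}
cl(A)  = {d}
∂A     = {d}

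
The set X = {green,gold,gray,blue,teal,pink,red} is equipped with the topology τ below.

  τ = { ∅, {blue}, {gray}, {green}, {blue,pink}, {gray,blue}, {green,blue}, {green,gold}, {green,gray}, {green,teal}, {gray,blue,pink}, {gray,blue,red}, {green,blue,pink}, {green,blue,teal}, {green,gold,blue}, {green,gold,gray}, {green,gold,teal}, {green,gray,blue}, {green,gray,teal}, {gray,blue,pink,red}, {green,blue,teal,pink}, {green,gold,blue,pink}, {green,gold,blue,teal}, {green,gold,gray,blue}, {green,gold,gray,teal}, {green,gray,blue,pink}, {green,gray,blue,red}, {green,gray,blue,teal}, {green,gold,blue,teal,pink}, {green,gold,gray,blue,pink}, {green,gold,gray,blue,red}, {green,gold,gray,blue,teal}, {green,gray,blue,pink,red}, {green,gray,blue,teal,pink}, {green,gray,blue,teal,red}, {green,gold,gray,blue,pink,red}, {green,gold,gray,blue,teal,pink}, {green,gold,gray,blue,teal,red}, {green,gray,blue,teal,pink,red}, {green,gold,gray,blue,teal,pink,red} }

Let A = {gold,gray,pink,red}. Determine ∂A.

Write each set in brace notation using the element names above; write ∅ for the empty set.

opens ⊆ A: ∅, {gray}; union → int = {gray}
complement {green,blue,teal}; its interior {green,blue,teal}; cl(A) = X∖{green,blue,teal} = {gold,gray,pink,red}
boundary = {gold,gray,pink,red} ∖ {gray} = {gold,pink,red}

{gold,pink,red}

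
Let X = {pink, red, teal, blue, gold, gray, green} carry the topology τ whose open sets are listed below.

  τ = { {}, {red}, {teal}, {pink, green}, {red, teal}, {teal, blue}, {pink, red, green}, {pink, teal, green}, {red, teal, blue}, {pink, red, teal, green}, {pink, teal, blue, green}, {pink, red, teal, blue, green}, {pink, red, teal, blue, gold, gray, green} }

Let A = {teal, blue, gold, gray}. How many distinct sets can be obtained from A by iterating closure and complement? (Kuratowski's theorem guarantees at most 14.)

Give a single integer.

4

closure: X∖int(X∖A) = X∖{pink, red, green} = {teal, blue, gold, gray}
Let k=closure and c=complement:
  1. A     = {teal, blue, gold, gray}
  2. cA    = {pink, red, green}
  3. kcA   = {pink, red, gold, gray, green}
  4. ckcA  = {teal, blue}
— saturated at 4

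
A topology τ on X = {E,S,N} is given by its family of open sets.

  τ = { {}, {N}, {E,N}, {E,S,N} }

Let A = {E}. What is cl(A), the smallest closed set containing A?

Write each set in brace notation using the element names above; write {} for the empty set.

{E,S}

cl via duality: int({S,N}) = {N}, so X∖{N} = {E,S}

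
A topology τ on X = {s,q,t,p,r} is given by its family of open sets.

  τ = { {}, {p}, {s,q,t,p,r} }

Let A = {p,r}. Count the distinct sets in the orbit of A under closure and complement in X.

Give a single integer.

X∖A={s,q,t}, int(X∖A)={}, hence cl(A)={s,q,t,p,r}
Orbit (k=closure, c=complement):
  1. A     = {p,r}
  2. kA    = {s,q,t,p,r}
  3. cA    = {s,q,t}
  4. ckA   = {}
  5. kcA   = {s,q,t,r}
  6. ckcA  = {p}
(closed under both — stop)

6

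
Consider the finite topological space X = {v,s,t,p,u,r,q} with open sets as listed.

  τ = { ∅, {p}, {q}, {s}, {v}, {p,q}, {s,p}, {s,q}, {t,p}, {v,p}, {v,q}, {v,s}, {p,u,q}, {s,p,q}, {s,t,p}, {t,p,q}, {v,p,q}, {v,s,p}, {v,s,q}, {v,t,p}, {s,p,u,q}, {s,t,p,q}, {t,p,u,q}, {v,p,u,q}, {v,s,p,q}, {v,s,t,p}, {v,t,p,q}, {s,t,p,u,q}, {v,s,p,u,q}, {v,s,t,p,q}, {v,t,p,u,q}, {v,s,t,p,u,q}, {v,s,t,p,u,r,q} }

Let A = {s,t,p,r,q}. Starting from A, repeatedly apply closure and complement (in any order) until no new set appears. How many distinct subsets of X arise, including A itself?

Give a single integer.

X∖A={v,u}, int(X∖A)={v}, hence cl(A)={s,t,p,u,r,q}
Orbit (k=closure, c=complement):
  1. A     = {s,t,p,r,q}
  2. kA    = {s,t,p,u,r,q}
  3. cA    = {v,u}
  4. ckA   = {v}
  5. kcA   = {v,u,r}
  6. kckA  = {v,r}
  7. ckcA  = {s,t,p,q}
  8. ckckA = {s,t,p,u,q}
(closed under both — stop)

8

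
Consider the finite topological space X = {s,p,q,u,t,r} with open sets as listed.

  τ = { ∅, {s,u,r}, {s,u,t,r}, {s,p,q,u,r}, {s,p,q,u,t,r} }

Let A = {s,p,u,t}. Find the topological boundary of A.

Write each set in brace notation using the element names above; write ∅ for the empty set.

interior: largest open inside A is ∅ (from ∅)
cl via duality: int({q,r}) = ∅, so X∖∅ = {s,p,q,u,t,r}
cl∖int = {s,p,q,u,t,r}

{s,p,q,u,t,r}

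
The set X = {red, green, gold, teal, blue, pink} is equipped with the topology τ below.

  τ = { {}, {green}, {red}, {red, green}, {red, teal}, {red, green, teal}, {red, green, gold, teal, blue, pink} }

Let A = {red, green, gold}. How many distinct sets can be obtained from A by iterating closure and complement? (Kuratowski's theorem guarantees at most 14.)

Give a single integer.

cl via duality: int({teal, blue, pink}) = {}, so X∖{} = {red, green, gold, teal, blue, pink}
Write k for closure, c for complement:
  1. A     = {red, green, gold}
  2. kA    = {red, green, gold, teal, blue, pink}
  3. cA    = {teal, blue, pink}
  4. ckA   = {}
  5. kcA   = {gold, teal, blue, pink}
  6. ckcA  = {red, green}
applying k or c yields no new set

6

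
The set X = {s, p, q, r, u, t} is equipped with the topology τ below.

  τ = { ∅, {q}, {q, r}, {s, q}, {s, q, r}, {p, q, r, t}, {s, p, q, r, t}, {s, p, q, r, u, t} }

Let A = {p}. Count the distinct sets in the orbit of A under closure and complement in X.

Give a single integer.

6

complement {s, q, r, u, t}; its interior {s, q, r}; cl(A) = X∖{s, q, r} = {p, u, t}
With k = closure, c = complement:
  1. A     = {p}
  2. kA    = {p, u, t}
  3. cA    = {s, q, r, u, t}
  4. ckA   = {s, q, r}
  5. kcA   = {s, p, q, r, u, t}
  6. ckcA  = ∅
k, c of each give nothing new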